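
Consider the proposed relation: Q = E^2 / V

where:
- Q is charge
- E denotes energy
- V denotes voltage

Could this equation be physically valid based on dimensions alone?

No

Q (charge) has dimensions [I T].
E (energy) has dimensions [L^2 M T^-2].
V (voltage) has dimensions [I^-1 L^2 M T^-3].

Left side: [I T]
Right side: [I L^2 M T^-1]

The two sides have different dimensions, so the equation is NOT dimensionally consistent.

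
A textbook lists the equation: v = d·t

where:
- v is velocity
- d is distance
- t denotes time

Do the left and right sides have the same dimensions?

No

v (velocity) has dimensions [L T^-1].
d (distance) has dimensions [L].
t (time) has dimensions [T].

Left side: [L T^-1]
Right side: [L T]

The two sides have different dimensions, so the equation is NOT dimensionally consistent.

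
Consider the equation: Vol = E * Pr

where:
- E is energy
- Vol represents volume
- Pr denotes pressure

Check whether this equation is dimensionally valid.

No

E (energy) has dimensions [L^2 M T^-2].
Vol (volume) has dimensions [L^3].
Pr (pressure) has dimensions [L^-1 M T^-2].

Left side: [L^3]
Right side: [L M^2 T^-4]

The two sides have different dimensions, so the equation is NOT dimensionally consistent.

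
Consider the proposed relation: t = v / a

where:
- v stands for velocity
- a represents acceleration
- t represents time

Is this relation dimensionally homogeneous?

Yes

v (velocity) has dimensions [L T^-1].
a (acceleration) has dimensions [L T^-2].
t (time) has dimensions [T].

Left side: [T]
Right side: [T]

Both sides have the same dimensions, so the equation is dimensionally consistent.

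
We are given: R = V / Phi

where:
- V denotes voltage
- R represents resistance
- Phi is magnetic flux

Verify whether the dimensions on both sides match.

No

V (voltage) has dimensions [I^-1 L^2 M T^-3].
R (resistance) has dimensions [I^-2 L^2 M T^-3].
Phi (magnetic flux) has dimensions [I^-1 L^2 M T^-2].

Left side: [I^-2 L^2 M T^-3]
Right side: [T^-1]

The two sides have different dimensions, so the equation is NOT dimensionally consistent.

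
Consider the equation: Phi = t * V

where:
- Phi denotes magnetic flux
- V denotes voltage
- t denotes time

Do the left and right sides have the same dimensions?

Yes

Phi (magnetic flux) has dimensions [I^-1 L^2 M T^-2].
V (voltage) has dimensions [I^-1 L^2 M T^-3].
t (time) has dimensions [T].

Left side: [I^-1 L^2 M T^-2]
Right side: [I^-1 L^2 M T^-2]

Both sides have the same dimensions, so the equation is dimensionally consistent.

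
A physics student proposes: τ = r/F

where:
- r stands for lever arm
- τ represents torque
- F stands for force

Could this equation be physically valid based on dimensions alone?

No

r (lever arm) has dimensions [L].
τ (torque) has dimensions [L^2 M T^-2].
F (force) has dimensions [L M T^-2].

Left side: [L^2 M T^-2]
Right side: [M^-1 T^2]

The two sides have different dimensions, so the equation is NOT dimensionally consistent.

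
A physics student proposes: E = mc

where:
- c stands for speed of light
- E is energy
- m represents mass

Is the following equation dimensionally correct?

No

c (speed of light) has dimensions [L T^-1].
E (energy) has dimensions [L^2 M T^-2].
m (mass) has dimensions [M].

Left side: [L^2 M T^-2]
Right side: [L M T^-1]

The two sides have different dimensions, so the equation is NOT dimensionally consistent.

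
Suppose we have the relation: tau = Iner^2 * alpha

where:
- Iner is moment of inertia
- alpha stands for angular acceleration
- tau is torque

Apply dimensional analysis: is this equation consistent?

No

Iner (moment of inertia) has dimensions [L^2 M].
alpha (angular acceleration) has dimensions [T^-2].
tau (torque) has dimensions [L^2 M T^-2].

Left side: [L^2 M T^-2]
Right side: [L^4 M^2 T^-2]

The two sides have different dimensions, so the equation is NOT dimensionally consistent.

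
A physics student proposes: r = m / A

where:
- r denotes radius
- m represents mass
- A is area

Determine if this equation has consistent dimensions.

No

r (radius) has dimensions [L].
m (mass) has dimensions [M].
A (area) has dimensions [L^2].

Left side: [L]
Right side: [L^-2 M]

The two sides have different dimensions, so the equation is NOT dimensionally consistent.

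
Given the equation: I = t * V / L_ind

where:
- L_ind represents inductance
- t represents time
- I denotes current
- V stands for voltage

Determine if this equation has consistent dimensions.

Yes

L_ind (inductance) has dimensions [I^-2 L^2 M T^-2].
t (time) has dimensions [T].
I (current) has dimensions [I].
V (voltage) has dimensions [I^-1 L^2 M T^-3].

Left side: [I]
Right side: [I]

Both sides have the same dimensions, so the equation is dimensionally consistent.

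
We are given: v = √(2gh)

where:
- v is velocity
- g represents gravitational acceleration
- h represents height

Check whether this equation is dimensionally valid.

Yes

v (velocity) has dimensions [L T^-1].
g (gravitational acceleration) has dimensions [L T^-2].
h (height) has dimensions [L].

Left side: [L T^-1]
Right side: [L T^-1]

Both sides have the same dimensions, so the equation is dimensionally consistent.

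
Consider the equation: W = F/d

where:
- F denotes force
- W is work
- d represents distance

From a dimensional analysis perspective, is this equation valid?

No

F (force) has dimensions [L M T^-2].
W (work) has dimensions [L^2 M T^-2].
d (distance) has dimensions [L].

Left side: [L^2 M T^-2]
Right side: [M T^-2]

The two sides have different dimensions, so the equation is NOT dimensionally consistent.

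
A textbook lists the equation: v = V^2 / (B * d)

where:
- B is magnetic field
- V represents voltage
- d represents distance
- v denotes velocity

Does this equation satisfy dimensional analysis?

No

B (magnetic field) has dimensions [I^-1 M T^-2].
V (voltage) has dimensions [I^-1 L^2 M T^-3].
d (distance) has dimensions [L].
v (velocity) has dimensions [L T^-1].

Left side: [L T^-1]
Right side: [I^-1 L^3 M T^-4]

The two sides have different dimensions, so the equation is NOT dimensionally consistent.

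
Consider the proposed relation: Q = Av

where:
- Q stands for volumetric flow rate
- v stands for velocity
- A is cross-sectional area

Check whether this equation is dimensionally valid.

Yes

Q (volumetric flow rate) has dimensions [L^3 T^-1].
v (velocity) has dimensions [L T^-1].
A (cross-sectional area) has dimensions [L^2].

Left side: [L^3 T^-1]
Right side: [L^3 T^-1]

Both sides have the same dimensions, so the equation is dimensionally consistent.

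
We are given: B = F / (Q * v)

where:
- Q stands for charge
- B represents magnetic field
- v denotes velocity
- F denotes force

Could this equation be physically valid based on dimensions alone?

Yes

Q (charge) has dimensions [I T].
B (magnetic field) has dimensions [I^-1 M T^-2].
v (velocity) has dimensions [L T^-1].
F (force) has dimensions [L M T^-2].

Left side: [I^-1 M T^-2]
Right side: [I^-1 M T^-2]

Both sides have the same dimensions, so the equation is dimensionally consistent.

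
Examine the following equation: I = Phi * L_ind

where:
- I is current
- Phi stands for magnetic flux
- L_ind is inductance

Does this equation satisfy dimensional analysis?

No

I (current) has dimensions [I].
Phi (magnetic flux) has dimensions [I^-1 L^2 M T^-2].
L_ind (inductance) has dimensions [I^-2 L^2 M T^-2].

Left side: [I]
Right side: [I^-3 L^4 M^2 T^-4]

The two sides have different dimensions, so the equation is NOT dimensionally consistent.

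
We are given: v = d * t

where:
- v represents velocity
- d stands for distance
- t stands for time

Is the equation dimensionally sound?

No

v (velocity) has dimensions [L T^-1].
d (distance) has dimensions [L].
t (time) has dimensions [T].

Left side: [L T^-1]
Right side: [L T]

The two sides have different dimensions, so the equation is NOT dimensionally consistent.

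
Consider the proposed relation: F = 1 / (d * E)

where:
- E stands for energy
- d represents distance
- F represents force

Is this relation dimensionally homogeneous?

No

E (energy) has dimensions [L^2 M T^-2].
d (distance) has dimensions [L].
F (force) has dimensions [L M T^-2].

Left side: [L M T^-2]
Right side: [L^-3 M^-1 T^2]

The two sides have different dimensions, so the equation is NOT dimensionally consistent.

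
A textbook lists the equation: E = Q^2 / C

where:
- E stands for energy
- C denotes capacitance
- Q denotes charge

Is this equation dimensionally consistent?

Yes

E (energy) has dimensions [L^2 M T^-2].
C (capacitance) has dimensions [I^2 L^-2 M^-1 T^4].
Q (charge) has dimensions [I T].

Left side: [L^2 M T^-2]
Right side: [L^2 M T^-2]

Both sides have the same dimensions, so the equation is dimensionally consistent.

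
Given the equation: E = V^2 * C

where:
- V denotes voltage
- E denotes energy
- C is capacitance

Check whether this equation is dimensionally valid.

Yes

V (voltage) has dimensions [I^-1 L^2 M T^-3].
E (energy) has dimensions [L^2 M T^-2].
C (capacitance) has dimensions [I^2 L^-2 M^-1 T^4].

Left side: [L^2 M T^-2]
Right side: [L^2 M T^-2]

Both sides have the same dimensions, so the equation is dimensionally consistent.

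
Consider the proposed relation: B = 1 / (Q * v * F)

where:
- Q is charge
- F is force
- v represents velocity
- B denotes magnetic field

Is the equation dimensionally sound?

No

Q (charge) has dimensions [I T].
F (force) has dimensions [L M T^-2].
v (velocity) has dimensions [L T^-1].
B (magnetic field) has dimensions [I^-1 M T^-2].

Left side: [I^-1 M T^-2]
Right side: [I^-1 L^-2 M^-1 T^2]

The two sides have different dimensions, so the equation is NOT dimensionally consistent.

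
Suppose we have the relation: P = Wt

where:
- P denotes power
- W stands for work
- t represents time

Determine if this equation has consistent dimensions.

No

P (power) has dimensions [L^2 M T^-3].
W (work) has dimensions [L^2 M T^-2].
t (time) has dimensions [T].

Left side: [L^2 M T^-3]
Right side: [L^2 M T^-1]

The two sides have different dimensions, so the equation is NOT dimensionally consistent.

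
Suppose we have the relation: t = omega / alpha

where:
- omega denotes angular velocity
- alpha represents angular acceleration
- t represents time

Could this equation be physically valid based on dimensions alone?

Yes

omega (angular velocity) has dimensions [T^-1].
alpha (angular acceleration) has dimensions [T^-2].
t (time) has dimensions [T].

Left side: [T]
Right side: [T]

Both sides have the same dimensions, so the equation is dimensionally consistent.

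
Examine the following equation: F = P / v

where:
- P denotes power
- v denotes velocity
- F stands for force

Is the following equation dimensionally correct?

Yes

P (power) has dimensions [L^2 M T^-3].
v (velocity) has dimensions [L T^-1].
F (force) has dimensions [L M T^-2].

Left side: [L M T^-2]
Right side: [L M T^-2]

Both sides have the same dimensions, so the equation is dimensionally consistent.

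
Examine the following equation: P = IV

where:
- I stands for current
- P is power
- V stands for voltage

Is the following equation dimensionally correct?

Yes

I (current) has dimensions [I].
P (power) has dimensions [L^2 M T^-3].
V (voltage) has dimensions [I^-1 L^2 M T^-3].

Left side: [L^2 M T^-3]
Right side: [L^2 M T^-3]

Both sides have the same dimensions, so the equation is dimensionally consistent.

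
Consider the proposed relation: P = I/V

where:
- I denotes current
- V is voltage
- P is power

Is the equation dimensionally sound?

No

I (current) has dimensions [I].
V (voltage) has dimensions [I^-1 L^2 M T^-3].
P (power) has dimensions [L^2 M T^-3].

Left side: [L^2 M T^-3]
Right side: [I^2 L^-2 M^-1 T^3]

The two sides have different dimensions, so the equation is NOT dimensionally consistent.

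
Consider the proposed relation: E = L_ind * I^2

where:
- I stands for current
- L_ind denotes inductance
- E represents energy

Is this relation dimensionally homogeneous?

Yes

I (current) has dimensions [I].
L_ind (inductance) has dimensions [I^-2 L^2 M T^-2].
E (energy) has dimensions [L^2 M T^-2].

Left side: [L^2 M T^-2]
Right side: [L^2 M T^-2]

Both sides have the same dimensions, so the equation is dimensionally consistent.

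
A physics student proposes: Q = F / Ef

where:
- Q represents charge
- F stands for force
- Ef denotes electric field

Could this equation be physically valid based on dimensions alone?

Yes

Q (charge) has dimensions [I T].
F (force) has dimensions [L M T^-2].
Ef (electric field) has dimensions [I^-1 L M T^-3].

Left side: [I T]
Right side: [I T]

Both sides have the same dimensions, so the equation is dimensionally consistent.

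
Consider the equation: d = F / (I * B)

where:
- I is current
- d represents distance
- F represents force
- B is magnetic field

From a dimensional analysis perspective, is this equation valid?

Yes

I (current) has dimensions [I].
d (distance) has dimensions [L].
F (force) has dimensions [L M T^-2].
B (magnetic field) has dimensions [I^-1 M T^-2].

Left side: [L]
Right side: [L]

Both sides have the same dimensions, so the equation is dimensionally consistent.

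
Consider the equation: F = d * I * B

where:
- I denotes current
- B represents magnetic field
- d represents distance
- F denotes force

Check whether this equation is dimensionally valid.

Yes

I (current) has dimensions [I].
B (magnetic field) has dimensions [I^-1 M T^-2].
d (distance) has dimensions [L].
F (force) has dimensions [L M T^-2].

Left side: [L M T^-2]
Right side: [L M T^-2]

Both sides have the same dimensions, so the equation is dimensionally consistent.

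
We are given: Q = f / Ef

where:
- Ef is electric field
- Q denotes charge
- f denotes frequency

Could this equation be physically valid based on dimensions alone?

No

Ef (electric field) has dimensions [I^-1 L M T^-3].
Q (charge) has dimensions [I T].
f (frequency) has dimensions [T^-1].

Left side: [I T]
Right side: [I L^-1 M^-1 T^2]

The two sides have different dimensions, so the equation is NOT dimensionally consistent.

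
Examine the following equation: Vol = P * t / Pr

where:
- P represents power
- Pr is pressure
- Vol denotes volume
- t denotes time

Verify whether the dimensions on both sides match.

Yes

P (power) has dimensions [L^2 M T^-3].
Pr (pressure) has dimensions [L^-1 M T^-2].
Vol (volume) has dimensions [L^3].
t (time) has dimensions [T].

Left side: [L^3]
Right side: [L^3]

Both sides have the same dimensions, so the equation is dimensionally consistent.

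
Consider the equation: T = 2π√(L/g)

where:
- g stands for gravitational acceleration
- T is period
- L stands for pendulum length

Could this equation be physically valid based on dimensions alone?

Yes

g (gravitational acceleration) has dimensions [L T^-2].
T (period) has dimensions [T].
L (pendulum length) has dimensions [L].

Left side: [T]
Right side: [T]

Both sides have the same dimensions, so the equation is dimensionally consistent.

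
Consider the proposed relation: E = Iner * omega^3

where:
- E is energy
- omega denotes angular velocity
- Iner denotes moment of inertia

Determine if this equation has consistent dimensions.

No

E (energy) has dimensions [L^2 M T^-2].
omega (angular velocity) has dimensions [T^-1].
Iner (moment of inertia) has dimensions [L^2 M].

Left side: [L^2 M T^-2]
Right side: [L^2 M T^-3]

The two sides have different dimensions, so the equation is NOT dimensionally consistent.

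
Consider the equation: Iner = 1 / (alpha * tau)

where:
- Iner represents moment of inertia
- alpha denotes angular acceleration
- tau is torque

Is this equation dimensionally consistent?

No

Iner (moment of inertia) has dimensions [L^2 M].
alpha (angular acceleration) has dimensions [T^-2].
tau (torque) has dimensions [L^2 M T^-2].

Left side: [L^2 M]
Right side: [L^-2 M^-1 T^4]

The two sides have different dimensions, so the equation is NOT dimensionally consistent.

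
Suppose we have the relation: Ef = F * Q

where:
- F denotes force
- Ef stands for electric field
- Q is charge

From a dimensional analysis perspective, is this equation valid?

No

F (force) has dimensions [L M T^-2].
Ef (electric field) has dimensions [I^-1 L M T^-3].
Q (charge) has dimensions [I T].

Left side: [I^-1 L M T^-3]
Right side: [I L M T^-1]

The two sides have different dimensions, so the equation is NOT dimensionally consistent.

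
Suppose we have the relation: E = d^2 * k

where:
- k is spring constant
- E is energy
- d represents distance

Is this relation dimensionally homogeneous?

Yes

k (spring constant) has dimensions [M T^-2].
E (energy) has dimensions [L^2 M T^-2].
d (distance) has dimensions [L].

Left side: [L^2 M T^-2]
Right side: [L^2 M T^-2]

Both sides have the same dimensions, so the equation is dimensionally consistent.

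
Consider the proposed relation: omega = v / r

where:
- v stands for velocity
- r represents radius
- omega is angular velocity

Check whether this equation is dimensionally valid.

Yes

v (velocity) has dimensions [L T^-1].
r (radius) has dimensions [L].
omega (angular velocity) has dimensions [T^-1].

Left side: [T^-1]
Right side: [T^-1]

Both sides have the same dimensions, so the equation is dimensionally consistent.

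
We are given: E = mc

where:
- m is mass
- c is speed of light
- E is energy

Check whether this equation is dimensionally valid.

No

m (mass) has dimensions [M].
c (speed of light) has dimensions [L T^-1].
E (energy) has dimensions [L^2 M T^-2].

Left side: [L^2 M T^-2]
Right side: [L M T^-1]

The two sides have different dimensions, so the equation is NOT dimensionally consistent.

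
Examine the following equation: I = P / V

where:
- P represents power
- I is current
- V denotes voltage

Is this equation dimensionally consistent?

Yes

P (power) has dimensions [L^2 M T^-3].
I (current) has dimensions [I].
V (voltage) has dimensions [I^-1 L^2 M T^-3].

Left side: [I]
Right side: [I]

Both sides have the same dimensions, so the equation is dimensionally consistent.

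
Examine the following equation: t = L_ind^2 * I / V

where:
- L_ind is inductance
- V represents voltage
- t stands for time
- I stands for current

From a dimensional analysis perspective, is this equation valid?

No

L_ind (inductance) has dimensions [I^-2 L^2 M T^-2].
V (voltage) has dimensions [I^-1 L^2 M T^-3].
t (time) has dimensions [T].
I (current) has dimensions [I].

Left side: [T]
Right side: [I^-2 L^2 M T^-1]

The two sides have different dimensions, so the equation is NOT dimensionally consistent.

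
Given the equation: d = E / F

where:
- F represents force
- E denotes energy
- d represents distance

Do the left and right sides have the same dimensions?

Yes

F (force) has dimensions [L M T^-2].
E (energy) has dimensions [L^2 M T^-2].
d (distance) has dimensions [L].

Left side: [L]
Right side: [L]

Both sides have the same dimensions, so the equation is dimensionally consistent.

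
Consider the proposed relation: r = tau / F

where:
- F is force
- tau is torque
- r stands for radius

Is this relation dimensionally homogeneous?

Yes

F (force) has dimensions [L M T^-2].
tau (torque) has dimensions [L^2 M T^-2].
r (radius) has dimensions [L].

Left side: [L]
Right side: [L]

Both sides have the same dimensions, so the equation is dimensionally consistent.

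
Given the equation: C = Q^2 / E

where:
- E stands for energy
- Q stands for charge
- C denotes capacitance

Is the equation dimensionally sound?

Yes

E (energy) has dimensions [L^2 M T^-2].
Q (charge) has dimensions [I T].
C (capacitance) has dimensions [I^2 L^-2 M^-1 T^4].

Left side: [I^2 L^-2 M^-1 T^4]
Right side: [I^2 L^-2 M^-1 T^4]

Both sides have the same dimensions, so the equation is dimensionally consistent.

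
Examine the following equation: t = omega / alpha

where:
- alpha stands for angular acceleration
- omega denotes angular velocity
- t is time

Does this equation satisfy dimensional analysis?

Yes

alpha (angular acceleration) has dimensions [T^-2].
omega (angular velocity) has dimensions [T^-1].
t (time) has dimensions [T].

Left side: [T]
Right side: [T]

Both sides have the same dimensions, so the equation is dimensionally consistent.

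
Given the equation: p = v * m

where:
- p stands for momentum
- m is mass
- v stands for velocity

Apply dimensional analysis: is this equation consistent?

Yes

p (momentum) has dimensions [L M T^-1].
m (mass) has dimensions [M].
v (velocity) has dimensions [L T^-1].

Left side: [L M T^-1]
Right side: [L M T^-1]

Both sides have the same dimensions, so the equation is dimensionally consistent.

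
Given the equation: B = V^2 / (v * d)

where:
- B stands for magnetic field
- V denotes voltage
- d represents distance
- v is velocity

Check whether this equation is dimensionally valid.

No

B (magnetic field) has dimensions [I^-1 M T^-2].
V (voltage) has dimensions [I^-1 L^2 M T^-3].
d (distance) has dimensions [L].
v (velocity) has dimensions [L T^-1].

Left side: [I^-1 M T^-2]
Right side: [I^-2 L^2 M^2 T^-5]

The two sides have different dimensions, so the equation is NOT dimensionally consistent.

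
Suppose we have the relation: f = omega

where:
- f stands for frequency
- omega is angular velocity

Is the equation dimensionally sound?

Yes

f (frequency) has dimensions [T^-1].
omega (angular velocity) has dimensions [T^-1].

Left side: [T^-1]
Right side: [T^-1]

Both sides have the same dimensions, so the equation is dimensionally consistent.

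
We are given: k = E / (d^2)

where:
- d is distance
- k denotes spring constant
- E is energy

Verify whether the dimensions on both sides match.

Yes

d (distance) has dimensions [L].
k (spring constant) has dimensions [M T^-2].
E (energy) has dimensions [L^2 M T^-2].

Left side: [M T^-2]
Right side: [M T^-2]

Both sides have the same dimensions, so the equation is dimensionally consistent.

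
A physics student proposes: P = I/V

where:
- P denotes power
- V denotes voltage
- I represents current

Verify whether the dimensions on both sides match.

No

P (power) has dimensions [L^2 M T^-3].
V (voltage) has dimensions [I^-1 L^2 M T^-3].
I (current) has dimensions [I].

Left side: [L^2 M T^-3]
Right side: [I^2 L^-2 M^-1 T^3]

The two sides have different dimensions, so the equation is NOT dimensionally consistent.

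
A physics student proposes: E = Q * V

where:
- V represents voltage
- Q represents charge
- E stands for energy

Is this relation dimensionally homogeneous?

Yes

V (voltage) has dimensions [I^-1 L^2 M T^-3].
Q (charge) has dimensions [I T].
E (energy) has dimensions [L^2 M T^-2].

Left side: [L^2 M T^-2]
Right side: [L^2 M T^-2]

Both sides have the same dimensions, so the equation is dimensionally consistent.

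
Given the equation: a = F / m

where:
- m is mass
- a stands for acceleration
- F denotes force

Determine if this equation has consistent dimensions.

Yes

m (mass) has dimensions [M].
a (acceleration) has dimensions [L T^-2].
F (force) has dimensions [L M T^-2].

Left side: [L T^-2]
Right side: [L T^-2]

Both sides have the same dimensions, so the equation is dimensionally consistent.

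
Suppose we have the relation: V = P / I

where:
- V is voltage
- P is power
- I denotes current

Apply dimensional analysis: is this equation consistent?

Yes

V (voltage) has dimensions [I^-1 L^2 M T^-3].
P (power) has dimensions [L^2 M T^-3].
I (current) has dimensions [I].

Left side: [I^-1 L^2 M T^-3]
Right side: [I^-1 L^2 M T^-3]

Both sides have the same dimensions, so the equation is dimensionally consistent.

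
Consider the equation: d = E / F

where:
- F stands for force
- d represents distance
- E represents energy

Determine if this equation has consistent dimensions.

Yes

F (force) has dimensions [L M T^-2].
d (distance) has dimensions [L].
E (energy) has dimensions [L^2 M T^-2].

Left side: [L]
Right side: [L]

Both sides have the same dimensions, so the equation is dimensionally consistent.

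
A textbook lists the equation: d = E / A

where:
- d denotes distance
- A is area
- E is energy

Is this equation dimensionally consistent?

No

d (distance) has dimensions [L].
A (area) has dimensions [L^2].
E (energy) has dimensions [L^2 M T^-2].

Left side: [L]
Right side: [M T^-2]

The two sides have different dimensions, so the equation is NOT dimensionally consistent.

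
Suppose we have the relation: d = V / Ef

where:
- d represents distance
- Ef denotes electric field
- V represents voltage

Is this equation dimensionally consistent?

Yes

d (distance) has dimensions [L].
Ef (electric field) has dimensions [I^-1 L M T^-3].
V (voltage) has dimensions [I^-1 L^2 M T^-3].

Left side: [L]
Right side: [L]

Both sides have the same dimensions, so the equation is dimensionally consistent.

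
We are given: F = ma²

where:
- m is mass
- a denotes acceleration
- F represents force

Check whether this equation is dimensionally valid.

No

m (mass) has dimensions [M].
a (acceleration) has dimensions [L T^-2].
F (force) has dimensions [L M T^-2].

Left side: [L M T^-2]
Right side: [L^2 M T^-4]

The two sides have different dimensions, so the equation is NOT dimensionally consistent.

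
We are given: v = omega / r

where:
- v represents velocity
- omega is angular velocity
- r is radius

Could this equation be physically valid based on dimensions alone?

No

v (velocity) has dimensions [L T^-1].
omega (angular velocity) has dimensions [T^-1].
r (radius) has dimensions [L].

Left side: [L T^-1]
Right side: [L^-1 T^-1]

The two sides have different dimensions, so the equation is NOT dimensionally consistent.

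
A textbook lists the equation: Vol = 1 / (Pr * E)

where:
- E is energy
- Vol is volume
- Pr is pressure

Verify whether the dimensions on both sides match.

No

E (energy) has dimensions [L^2 M T^-2].
Vol (volume) has dimensions [L^3].
Pr (pressure) has dimensions [L^-1 M T^-2].

Left side: [L^3]
Right side: [L^-1 M^-2 T^4]

The two sides have different dimensions, so the equation is NOT dimensionally consistent.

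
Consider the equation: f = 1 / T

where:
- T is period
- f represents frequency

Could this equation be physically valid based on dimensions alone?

Yes

T (period) has dimensions [T].
f (frequency) has dimensions [T^-1].

Left side: [T^-1]
Right side: [T^-1]

Both sides have the same dimensions, so the equation is dimensionally consistent.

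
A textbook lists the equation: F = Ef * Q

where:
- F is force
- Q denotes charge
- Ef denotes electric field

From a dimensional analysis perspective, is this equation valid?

Yes

F (force) has dimensions [L M T^-2].
Q (charge) has dimensions [I T].
Ef (electric field) has dimensions [I^-1 L M T^-3].

Left side: [L M T^-2]
Right side: [L M T^-2]

Both sides have the same dimensions, so the equation is dimensionally consistent.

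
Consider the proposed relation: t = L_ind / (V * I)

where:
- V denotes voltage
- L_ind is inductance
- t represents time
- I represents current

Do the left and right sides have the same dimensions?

No

V (voltage) has dimensions [I^-1 L^2 M T^-3].
L_ind (inductance) has dimensions [I^-2 L^2 M T^-2].
t (time) has dimensions [T].
I (current) has dimensions [I].

Left side: [T]
Right side: [I^-2 T]

The two sides have different dimensions, so the equation is NOT dimensionally consistent.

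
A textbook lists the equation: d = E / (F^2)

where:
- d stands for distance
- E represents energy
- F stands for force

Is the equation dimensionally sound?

No

d (distance) has dimensions [L].
E (energy) has dimensions [L^2 M T^-2].
F (force) has dimensions [L M T^-2].

Left side: [L]
Right side: [M^-1 T^2]

The two sides have different dimensions, so the equation is NOT dimensionally consistent.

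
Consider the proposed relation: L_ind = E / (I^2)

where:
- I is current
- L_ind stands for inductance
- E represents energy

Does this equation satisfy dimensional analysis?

Yes

I (current) has dimensions [I].
L_ind (inductance) has dimensions [I^-2 L^2 M T^-2].
E (energy) has dimensions [L^2 M T^-2].

Left side: [I^-2 L^2 M T^-2]
Right side: [I^-2 L^2 M T^-2]

Both sides have the same dimensions, so the equation is dimensionally consistent.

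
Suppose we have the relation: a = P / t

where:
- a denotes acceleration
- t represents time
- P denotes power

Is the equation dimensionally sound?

No

a (acceleration) has dimensions [L T^-2].
t (time) has dimensions [T].
P (power) has dimensions [L^2 M T^-3].

Left side: [L T^-2]
Right side: [L^2 M T^-4]

The two sides have different dimensions, so the equation is NOT dimensionally consistent.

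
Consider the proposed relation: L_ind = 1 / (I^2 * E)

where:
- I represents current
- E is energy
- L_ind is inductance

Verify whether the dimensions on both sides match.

No

I (current) has dimensions [I].
E (energy) has dimensions [L^2 M T^-2].
L_ind (inductance) has dimensions [I^-2 L^2 M T^-2].

Left side: [I^-2 L^2 M T^-2]
Right side: [I^-2 L^-2 M^-1 T^2]

The two sides have different dimensions, so the equation is NOT dimensionally consistent.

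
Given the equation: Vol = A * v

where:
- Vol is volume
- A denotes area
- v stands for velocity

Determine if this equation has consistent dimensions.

No

Vol (volume) has dimensions [L^3].
A (area) has dimensions [L^2].
v (velocity) has dimensions [L T^-1].

Left side: [L^3]
Right side: [L^3 T^-1]

The two sides have different dimensions, so the equation is NOT dimensionally consistent.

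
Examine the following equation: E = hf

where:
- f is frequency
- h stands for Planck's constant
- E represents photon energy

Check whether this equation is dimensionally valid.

Yes

f (frequency) has dimensions [T^-1].
h (Planck's constant) has dimensions [L^2 M T^-1].
E (photon energy) has dimensions [L^2 M T^-2].

Left side: [L^2 M T^-2]
Right side: [L^2 M T^-2]

Both sides have the same dimensions, so the equation is dimensionally consistent.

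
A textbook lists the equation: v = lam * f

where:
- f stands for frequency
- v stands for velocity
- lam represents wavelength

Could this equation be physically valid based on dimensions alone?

Yes

f (frequency) has dimensions [T^-1].
v (velocity) has dimensions [L T^-1].
lam (wavelength) has dimensions [L].

Left side: [L T^-1]
Right side: [L T^-1]

Both sides have the same dimensions, so the equation is dimensionally consistent.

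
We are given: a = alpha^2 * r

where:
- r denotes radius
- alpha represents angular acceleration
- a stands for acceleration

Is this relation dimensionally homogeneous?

No

r (radius) has dimensions [L].
alpha (angular acceleration) has dimensions [T^-2].
a (acceleration) has dimensions [L T^-2].

Left side: [L T^-2]
Right side: [L T^-4]

The two sides have different dimensions, so the equation is NOT dimensionally consistent.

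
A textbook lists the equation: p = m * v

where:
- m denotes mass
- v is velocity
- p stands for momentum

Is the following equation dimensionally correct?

Yes

m (mass) has dimensions [M].
v (velocity) has dimensions [L T^-1].
p (momentum) has dimensions [L M T^-1].

Left side: [L M T^-1]
Right side: [L M T^-1]

Both sides have the same dimensions, so the equation is dimensionally consistent.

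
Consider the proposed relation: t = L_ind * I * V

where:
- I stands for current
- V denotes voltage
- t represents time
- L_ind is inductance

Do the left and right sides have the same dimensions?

No

I (current) has dimensions [I].
V (voltage) has dimensions [I^-1 L^2 M T^-3].
t (time) has dimensions [T].
L_ind (inductance) has dimensions [I^-2 L^2 M T^-2].

Left side: [T]
Right side: [I^-2 L^4 M^2 T^-5]

The two sides have different dimensions, so the equation is NOT dimensionally consistent.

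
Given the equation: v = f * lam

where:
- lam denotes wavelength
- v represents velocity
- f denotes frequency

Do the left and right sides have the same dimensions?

Yes

lam (wavelength) has dimensions [L].
v (velocity) has dimensions [L T^-1].
f (frequency) has dimensions [T^-1].

Left side: [L T^-1]
Right side: [L T^-1]

Both sides have the same dimensions, so the equation is dimensionally consistent.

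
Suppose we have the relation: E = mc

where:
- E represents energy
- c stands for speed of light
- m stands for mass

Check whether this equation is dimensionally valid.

No

E (energy) has dimensions [L^2 M T^-2].
c (speed of light) has dimensions [L T^-1].
m (mass) has dimensions [M].

Left side: [L^2 M T^-2]
Right side: [L M T^-1]

The two sides have different dimensions, so the equation is NOT dimensionally consistent.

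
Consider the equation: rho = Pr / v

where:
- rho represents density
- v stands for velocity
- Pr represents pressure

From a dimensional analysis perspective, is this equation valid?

No

rho (density) has dimensions [L^-3 M].
v (velocity) has dimensions [L T^-1].
Pr (pressure) has dimensions [L^-1 M T^-2].

Left side: [L^-3 M]
Right side: [L^-2 M T^-1]

The two sides have different dimensions, so the equation is NOT dimensionally consistent.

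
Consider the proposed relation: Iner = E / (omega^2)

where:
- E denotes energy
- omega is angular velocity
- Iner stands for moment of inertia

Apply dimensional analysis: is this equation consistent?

Yes

E (energy) has dimensions [L^2 M T^-2].
omega (angular velocity) has dimensions [T^-1].
Iner (moment of inertia) has dimensions [L^2 M].

Left side: [L^2 M]
Right side: [L^2 M]

Both sides have the same dimensions, so the equation is dimensionally consistent.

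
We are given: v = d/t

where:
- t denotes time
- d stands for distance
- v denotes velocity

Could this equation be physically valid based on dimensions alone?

Yes

t (time) has dimensions [T].
d (distance) has dimensions [L].
v (velocity) has dimensions [L T^-1].

Left side: [L T^-1]
Right side: [L T^-1]

Both sides have the same dimensions, so the equation is dimensionally consistent.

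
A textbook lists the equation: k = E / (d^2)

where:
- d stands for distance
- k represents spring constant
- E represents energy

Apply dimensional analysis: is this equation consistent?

Yes

d (distance) has dimensions [L].
k (spring constant) has dimensions [M T^-2].
E (energy) has dimensions [L^2 M T^-2].

Left side: [M T^-2]
Right side: [M T^-2]

Both sides have the same dimensions, so the equation is dimensionally consistent.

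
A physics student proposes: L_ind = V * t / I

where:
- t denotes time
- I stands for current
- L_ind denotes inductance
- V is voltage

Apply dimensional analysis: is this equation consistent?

Yes

t (time) has dimensions [T].
I (current) has dimensions [I].
L_ind (inductance) has dimensions [I^-2 L^2 M T^-2].
V (voltage) has dimensions [I^-1 L^2 M T^-3].

Left side: [I^-2 L^2 M T^-2]
Right side: [I^-2 L^2 M T^-2]

Both sides have the same dimensions, so the equation is dimensionally consistent.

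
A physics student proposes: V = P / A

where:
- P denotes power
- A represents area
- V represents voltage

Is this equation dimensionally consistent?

No

P (power) has dimensions [L^2 M T^-3].
A (area) has dimensions [L^2].
V (voltage) has dimensions [I^-1 L^2 M T^-3].

Left side: [I^-1 L^2 M T^-3]
Right side: [M T^-3]

The two sides have different dimensions, so the equation is NOT dimensionally consistent.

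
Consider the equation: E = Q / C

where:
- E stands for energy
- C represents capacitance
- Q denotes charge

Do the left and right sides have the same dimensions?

No

E (energy) has dimensions [L^2 M T^-2].
C (capacitance) has dimensions [I^2 L^-2 M^-1 T^4].
Q (charge) has dimensions [I T].

Left side: [L^2 M T^-2]
Right side: [I^-1 L^2 M T^-3]

The two sides have different dimensions, so the equation is NOT dimensionally consistent.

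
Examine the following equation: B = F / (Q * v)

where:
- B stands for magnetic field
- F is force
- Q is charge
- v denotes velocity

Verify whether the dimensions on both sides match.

Yes

B (magnetic field) has dimensions [I^-1 M T^-2].
F (force) has dimensions [L M T^-2].
Q (charge) has dimensions [I T].
v (velocity) has dimensions [L T^-1].

Left side: [I^-1 M T^-2]
Right side: [I^-1 M T^-2]

Both sides have the same dimensions, so the equation is dimensionally consistent.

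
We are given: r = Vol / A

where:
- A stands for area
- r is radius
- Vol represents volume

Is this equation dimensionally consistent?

Yes

A (area) has dimensions [L^2].
r (radius) has dimensions [L].
Vol (volume) has dimensions [L^3].

Left side: [L]
Right side: [L]

Both sides have the same dimensions, so the equation is dimensionally consistent.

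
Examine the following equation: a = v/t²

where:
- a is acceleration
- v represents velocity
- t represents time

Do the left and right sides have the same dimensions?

No

a (acceleration) has dimensions [L T^-2].
v (velocity) has dimensions [L T^-1].
t (time) has dimensions [T].

Left side: [L T^-2]
Right side: [L T^-3]

The two sides have different dimensions, so the equation is NOT dimensionally consistent.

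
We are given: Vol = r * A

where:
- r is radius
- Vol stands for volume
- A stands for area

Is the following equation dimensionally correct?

Yes

r (radius) has dimensions [L].
Vol (volume) has dimensions [L^3].
A (area) has dimensions [L^2].

Left side: [L^3]
Right side: [L^3]

Both sides have the same dimensions, so the equation is dimensionally consistent.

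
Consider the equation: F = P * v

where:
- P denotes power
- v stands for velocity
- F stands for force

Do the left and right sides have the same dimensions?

No

P (power) has dimensions [L^2 M T^-3].
v (velocity) has dimensions [L T^-1].
F (force) has dimensions [L M T^-2].

Left side: [L M T^-2]
Right side: [L^3 M T^-4]

The two sides have different dimensions, so the equation is NOT dimensionally consistent.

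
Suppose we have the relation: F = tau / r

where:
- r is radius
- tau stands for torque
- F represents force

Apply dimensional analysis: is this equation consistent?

Yes

r (radius) has dimensions [L].
tau (torque) has dimensions [L^2 M T^-2].
F (force) has dimensions [L M T^-2].

Left side: [L M T^-2]
Right side: [L M T^-2]

Both sides have the same dimensions, so the equation is dimensionally consistent.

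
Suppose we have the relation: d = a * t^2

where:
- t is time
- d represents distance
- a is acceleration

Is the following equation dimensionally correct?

Yes

t (time) has dimensions [T].
d (distance) has dimensions [L].
a (acceleration) has dimensions [L T^-2].

Left side: [L]
Right side: [L]

Both sides have the same dimensions, so the equation is dimensionally consistent.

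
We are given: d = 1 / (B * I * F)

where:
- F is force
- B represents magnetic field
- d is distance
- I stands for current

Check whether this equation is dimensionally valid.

No

F (force) has dimensions [L M T^-2].
B (magnetic field) has dimensions [I^-1 M T^-2].
d (distance) has dimensions [L].
I (current) has dimensions [I].

Left side: [L]
Right side: [L^-1 M^-2 T^4]

The two sides have different dimensions, so the equation is NOT dimensionally consistent.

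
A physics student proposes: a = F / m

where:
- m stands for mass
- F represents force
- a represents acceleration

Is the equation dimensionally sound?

Yes

m (mass) has dimensions [M].
F (force) has dimensions [L M T^-2].
a (acceleration) has dimensions [L T^-2].

Left side: [L T^-2]
Right side: [L T^-2]

Both sides have the same dimensions, so the equation is dimensionally consistent.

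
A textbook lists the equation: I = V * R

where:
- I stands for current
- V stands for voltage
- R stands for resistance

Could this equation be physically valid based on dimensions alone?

No

I (current) has dimensions [I].
V (voltage) has dimensions [I^-1 L^2 M T^-3].
R (resistance) has dimensions [I^-2 L^2 M T^-3].

Left side: [I]
Right side: [I^-3 L^4 M^2 T^-6]

The two sides have different dimensions, so the equation is NOT dimensionally consistent.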